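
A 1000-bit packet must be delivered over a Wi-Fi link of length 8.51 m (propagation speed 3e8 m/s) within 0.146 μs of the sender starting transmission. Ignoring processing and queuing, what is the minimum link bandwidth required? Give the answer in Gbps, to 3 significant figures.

Propagation delay = 8.51 / 300000000 = 0.0283667 μs.
Transmission budget = 0.146 − 0.0283667 = 0.117633 μs.
R ≥ L / t_tx = 1000 bits / 1.17633e-07 s = 8.50 Gbps.

8.50 Gbps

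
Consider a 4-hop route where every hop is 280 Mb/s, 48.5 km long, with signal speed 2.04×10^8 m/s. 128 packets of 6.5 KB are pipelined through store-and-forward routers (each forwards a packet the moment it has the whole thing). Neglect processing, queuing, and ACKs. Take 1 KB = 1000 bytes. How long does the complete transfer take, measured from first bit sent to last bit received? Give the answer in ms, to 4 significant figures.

Per-hop transmission t_tx = L/R = 52000/280000000 = 0.185714 ms.
Per-hop propagation t_prop = 48500/204000000 = 0.237745 ms.
Pipeline fill: first packet needs 4·t_tx to clear all hops; remaining 127 packets each add one t_tx.
Total = (4+128-1)·t_tx + 4·t_prop = 131·0.185714 + 4·0.237745 = 25.28 ms.

25.28 ms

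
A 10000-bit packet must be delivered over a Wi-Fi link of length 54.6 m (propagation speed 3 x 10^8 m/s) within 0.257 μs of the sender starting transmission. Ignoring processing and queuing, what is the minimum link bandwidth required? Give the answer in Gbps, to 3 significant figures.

Propagation delay = 54.6 / 300000000 = 0.182 μs.
Transmission budget = 0.257 − 0.182 = 0.075 μs.
R ≥ L / t_tx = 10000 bits / 7.5e-08 s = 133 Gbps.

133 Gbps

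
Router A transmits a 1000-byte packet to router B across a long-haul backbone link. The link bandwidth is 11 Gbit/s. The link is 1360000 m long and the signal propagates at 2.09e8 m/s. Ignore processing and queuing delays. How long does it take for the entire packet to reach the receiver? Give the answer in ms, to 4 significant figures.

L = 1000 × 8 = 8000 bits.
Transmission delay = L/R = 8000 / 11000000000 = 0.000727273 ms.
Propagation delay = d/s = 1360000 m / 209000000 m/s = 6.50718 ms.
Total = 6.508 ms.

6.508 ms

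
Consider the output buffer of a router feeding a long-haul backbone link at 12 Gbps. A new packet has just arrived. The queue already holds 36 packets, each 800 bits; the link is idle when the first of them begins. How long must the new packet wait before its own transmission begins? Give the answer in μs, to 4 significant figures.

Each queued packet: L/R = 800/12000000000 = 0.0666667 μs.
36 queued → 2.4 μs.
Queuing delay = 2.400 μs.

2.400 μs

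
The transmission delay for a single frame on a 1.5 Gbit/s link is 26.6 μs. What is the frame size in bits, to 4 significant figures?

L = R × t_tx = 1500000000 b/s × 2.66e-05 s = 39900 bits.

39900 bits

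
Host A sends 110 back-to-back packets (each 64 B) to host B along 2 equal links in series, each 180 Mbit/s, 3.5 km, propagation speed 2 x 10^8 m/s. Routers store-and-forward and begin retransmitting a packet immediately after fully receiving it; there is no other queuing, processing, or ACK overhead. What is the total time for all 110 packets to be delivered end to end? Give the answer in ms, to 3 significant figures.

Per-hop transmission t_tx = L/R = 512/180000000 = 0.00284444 ms.
Per-hop propagation t_prop = 3500/200000000 = 0.0175 ms.
Pipeline fill: first packet needs 2·t_tx to clear all hops; remaining 109 packets each add one t_tx.
Total = (2+110-1)·t_tx + 2·t_prop = 111·0.00284444 + 2·0.0175 = 0.351 ms.

0.351 ms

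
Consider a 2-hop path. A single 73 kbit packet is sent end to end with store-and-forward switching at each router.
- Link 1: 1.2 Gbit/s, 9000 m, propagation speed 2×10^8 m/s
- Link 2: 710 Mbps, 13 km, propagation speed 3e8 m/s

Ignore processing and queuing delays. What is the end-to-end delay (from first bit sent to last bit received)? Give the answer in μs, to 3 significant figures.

L = 73000 bits.
Transmission delays (L/R per hop): 60.8333, 102.817 μs; sum = 163.65 μs.
Propagation delays (d/s per hop): 45, 43.3333 μs; sum = 88.3333 μs.
End-to-end = 252 μs.

252 μs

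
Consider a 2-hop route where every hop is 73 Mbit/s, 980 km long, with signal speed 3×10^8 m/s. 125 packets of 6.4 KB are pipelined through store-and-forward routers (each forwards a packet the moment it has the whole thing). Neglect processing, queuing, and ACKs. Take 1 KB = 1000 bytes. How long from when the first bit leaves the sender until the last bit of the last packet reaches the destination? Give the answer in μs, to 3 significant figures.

94900 μs

Per-hop transmission t_tx = L/R = 51200/73000000 = 701.37 μs.
Per-hop propagation t_prop = 980000/300000000 = 3266.67 μs.
Pipeline fill: first packet needs 2·t_tx to clear all hops; remaining 124 packets each add one t_tx.
Total = (2+125-1)·t_tx + 2·t_prop = 126·701.37 + 2·3266.67 = 94900 μs.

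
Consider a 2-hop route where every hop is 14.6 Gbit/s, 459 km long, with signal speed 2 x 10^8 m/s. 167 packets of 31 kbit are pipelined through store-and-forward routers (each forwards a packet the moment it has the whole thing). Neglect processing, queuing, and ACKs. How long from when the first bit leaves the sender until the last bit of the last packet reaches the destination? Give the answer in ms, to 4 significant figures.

Per-hop transmission t_tx = L/R = 31000/14600000000 = 0.00212329 ms.
Per-hop propagation t_prop = 459000/200000000 = 2.295 ms.
Pipeline fill: first packet needs 2·t_tx to clear all hops; remaining 166 packets each add one t_tx.
Total = (2+167-1)·t_tx + 2·t_prop = 168·0.00212329 + 2·2.295 = 4.947 ms.

4.947 ms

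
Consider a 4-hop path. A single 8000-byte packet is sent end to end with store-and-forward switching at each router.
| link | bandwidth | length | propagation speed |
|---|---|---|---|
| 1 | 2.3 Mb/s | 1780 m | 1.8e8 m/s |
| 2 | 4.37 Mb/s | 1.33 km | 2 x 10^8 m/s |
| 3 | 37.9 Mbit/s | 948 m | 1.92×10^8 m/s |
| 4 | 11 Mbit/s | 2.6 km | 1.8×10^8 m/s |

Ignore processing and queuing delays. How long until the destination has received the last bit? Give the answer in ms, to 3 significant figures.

L = 8000 × 8 = 64000 bits.
Transmission delays (L/R per hop): 27.8261, 14.6453, 1.68865, 5.81818 ms; sum = 49.9782 ms.
Propagation delays (d/s per hop): 0.00988889, 0.00665, 0.0049375, 0.0144444 ms; sum = 0.0359208 ms.
End-to-end = 50.0 ms.

50.0 ms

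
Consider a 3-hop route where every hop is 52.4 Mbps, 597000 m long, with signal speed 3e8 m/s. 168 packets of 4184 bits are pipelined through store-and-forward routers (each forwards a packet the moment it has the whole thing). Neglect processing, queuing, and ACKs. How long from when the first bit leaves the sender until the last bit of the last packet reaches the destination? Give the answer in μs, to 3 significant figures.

19500 μs

Per-hop transmission t_tx = L/R = 4184/52400000 = 79.8473 μs.
Per-hop propagation t_prop = 597000/300000000 = 1990 μs.
Pipeline fill: first packet needs 3·t_tx to clear all hops; remaining 167 packets each add one t_tx.
Total = (3+168-1)·t_tx + 3·t_prop = 170·79.8473 + 3·1990 = 19500 μs.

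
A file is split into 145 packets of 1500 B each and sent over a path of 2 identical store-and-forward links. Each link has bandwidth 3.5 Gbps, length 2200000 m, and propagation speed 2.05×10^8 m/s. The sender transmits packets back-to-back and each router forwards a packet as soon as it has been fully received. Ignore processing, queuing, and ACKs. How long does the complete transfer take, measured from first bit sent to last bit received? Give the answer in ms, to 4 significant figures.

Per-hop transmission t_tx = L/R = 12000/3500000000 = 0.00342857 ms.
Per-hop propagation t_prop = 2200000/2.05e+08 = 10.7317 ms.
Pipeline fill: first packet needs 2·t_tx to clear all hops; remaining 144 packets each add one t_tx.
Total = (2+145-1)·t_tx + 2·t_prop = 146·0.00342857 + 2·10.7317 = 21.96 ms.

21.96 ms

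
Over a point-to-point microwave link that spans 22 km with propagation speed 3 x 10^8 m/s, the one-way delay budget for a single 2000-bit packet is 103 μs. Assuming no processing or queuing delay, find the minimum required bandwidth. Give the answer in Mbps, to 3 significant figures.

Propagation delay = 22000 / 300000000 = 73.3333 μs.
Transmission budget = 103 − 73.3333 = 29.6667 μs.
R ≥ L / t_tx = 2000 bits / 2.96667e-05 s = 67.4 Mbps.

67.4 Mbps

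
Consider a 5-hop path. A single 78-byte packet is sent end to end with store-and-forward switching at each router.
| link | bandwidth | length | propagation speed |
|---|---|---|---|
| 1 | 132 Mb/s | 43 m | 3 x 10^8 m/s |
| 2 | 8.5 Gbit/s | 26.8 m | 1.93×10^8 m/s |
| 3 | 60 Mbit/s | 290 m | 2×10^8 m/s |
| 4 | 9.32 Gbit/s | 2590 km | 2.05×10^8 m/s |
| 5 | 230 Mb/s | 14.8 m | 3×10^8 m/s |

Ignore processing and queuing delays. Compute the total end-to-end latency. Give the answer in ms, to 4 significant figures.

L = 78 × 8 = 624 bits.
Transmission delays (L/R per hop): 0.00472727, 7.34118e-05, 0.0104, 6.69528e-05, 0.00271304 ms; sum = 0.0179807 ms.
Propagation delays (d/s per hop): 0.000143333, 0.00013886, 0.00145, 12.6341, 4.93333e-05 ms; sum = 12.6359 ms.
End-to-end = 12.65 ms.

12.65 ms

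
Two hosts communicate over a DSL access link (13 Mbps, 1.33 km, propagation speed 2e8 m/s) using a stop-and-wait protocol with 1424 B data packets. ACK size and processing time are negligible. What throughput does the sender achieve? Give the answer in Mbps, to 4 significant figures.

12.81 Mbps

t_tx = L/R = 11392/13000000 = 0.000876308 s.
t_prop = 1330/200000000 = 6.65e-06 s; RTT = 1.33e-05 s.
Cycle = t_tx + RTT = 0.000889608 s.
Throughput = L / cycle = 11392 / 0.000889608 = 12.81 Mbps.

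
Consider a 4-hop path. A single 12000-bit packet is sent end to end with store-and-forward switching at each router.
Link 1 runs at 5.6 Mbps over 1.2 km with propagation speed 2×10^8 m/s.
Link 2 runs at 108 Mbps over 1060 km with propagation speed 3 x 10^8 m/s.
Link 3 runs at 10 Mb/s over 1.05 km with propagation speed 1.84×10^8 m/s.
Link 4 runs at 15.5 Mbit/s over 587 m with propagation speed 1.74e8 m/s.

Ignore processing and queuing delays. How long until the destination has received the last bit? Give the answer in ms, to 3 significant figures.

Transmission delays (L/R per hop): 2.14286, 0.111111, 1.2, 0.774194 ms; sum = 4.22816 ms.
Propagation delays (d/s per hop): 0.006, 3.53333, 0.00570652, 0.00337356 ms; sum = 3.54841 ms.
End-to-end = 7.78 ms.

7.78 ms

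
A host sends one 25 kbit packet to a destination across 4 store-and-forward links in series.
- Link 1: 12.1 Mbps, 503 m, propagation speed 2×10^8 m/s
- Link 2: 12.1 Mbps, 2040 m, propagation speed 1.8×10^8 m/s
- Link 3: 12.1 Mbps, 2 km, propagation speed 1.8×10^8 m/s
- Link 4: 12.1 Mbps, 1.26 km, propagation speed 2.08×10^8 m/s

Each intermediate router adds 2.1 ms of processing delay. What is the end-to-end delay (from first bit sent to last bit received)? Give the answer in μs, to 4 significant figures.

L = 25000 bits.
Transmission delay per hop = L/R = 25000/12100000 = 2066.12 μs; 4 hops → 8264.46 μs.
Propagation delays (d/s per hop): 2.515, 11.3333, 11.1111, 6.05769 μs; sum = 31.0171 μs.
Processing at 3 router(s): 3 × 2.1 ms = 6300 μs.
End-to-end = 14600 μs.

14600 μs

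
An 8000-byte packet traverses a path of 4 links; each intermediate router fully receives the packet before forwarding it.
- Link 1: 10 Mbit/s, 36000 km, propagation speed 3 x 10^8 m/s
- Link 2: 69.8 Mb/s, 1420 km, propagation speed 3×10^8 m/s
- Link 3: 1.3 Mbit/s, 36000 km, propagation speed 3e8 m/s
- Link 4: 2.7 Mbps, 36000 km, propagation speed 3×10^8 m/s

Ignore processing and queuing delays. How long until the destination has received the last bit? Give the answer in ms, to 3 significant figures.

L = 8000 × 8 = 64000 bits.
Transmission delays (L/R per hop): 6.4, 0.916905, 49.2308, 23.7037 ms; sum = 80.2514 ms.
Propagation delays (d/s per hop): 120, 4.73333, 120, 120 ms; sum = 364.733 ms.
End-to-end = 445 ms.

445 ms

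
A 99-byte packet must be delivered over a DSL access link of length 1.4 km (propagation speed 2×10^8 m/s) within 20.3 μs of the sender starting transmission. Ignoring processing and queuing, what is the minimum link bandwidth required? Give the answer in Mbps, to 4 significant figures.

L = 792 bits.
Propagation delay = 1400 / 200000000 = 7 μs.
Transmission budget = 20.3 − 7 = 13.3 μs.
R ≥ L / t_tx = 792 bits / 1.33e-05 s = 59.55 Mbps.

59.55 Mbps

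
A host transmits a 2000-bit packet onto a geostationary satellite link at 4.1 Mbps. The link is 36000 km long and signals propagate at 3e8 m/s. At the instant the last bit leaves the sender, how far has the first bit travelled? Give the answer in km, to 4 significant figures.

146.3 km

t_tx = L/R = 2000/4.1e+06 = 0.000487805 s.
Distance = s × t_tx = 300000000 × 0.000487805 = 146.3 km.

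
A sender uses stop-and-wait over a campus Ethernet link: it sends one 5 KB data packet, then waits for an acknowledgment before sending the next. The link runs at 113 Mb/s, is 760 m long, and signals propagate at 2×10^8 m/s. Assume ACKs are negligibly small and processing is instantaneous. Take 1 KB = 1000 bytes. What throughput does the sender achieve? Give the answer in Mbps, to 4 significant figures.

t_tx = L/R = 40000/113000000 = 0.000353982 s.
t_prop = 760/200000000 = 3.8e-06 s; RTT = 7.6e-06 s.
Cycle = t_tx + RTT = 0.000361582 s.
Throughput = L / cycle = 40000 / 0.000361582 = 110.6 Mbps.

110.6 Mbps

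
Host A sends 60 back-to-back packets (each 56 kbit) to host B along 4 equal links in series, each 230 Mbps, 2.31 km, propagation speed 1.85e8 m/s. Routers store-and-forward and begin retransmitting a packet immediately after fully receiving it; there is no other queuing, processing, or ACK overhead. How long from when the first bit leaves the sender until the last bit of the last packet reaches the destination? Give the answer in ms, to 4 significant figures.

15.39 ms

Per-hop transmission t_tx = L/R = 56000/230000000 = 0.243478 ms.
Per-hop propagation t_prop = 2310/185000000 = 0.0124865 ms.
Pipeline fill: first packet needs 4·t_tx to clear all hops; remaining 59 packets each add one t_tx.
Total = (4+60-1)·t_tx + 4·t_prop = 63·0.243478 + 4·0.0124865 = 15.39 ms.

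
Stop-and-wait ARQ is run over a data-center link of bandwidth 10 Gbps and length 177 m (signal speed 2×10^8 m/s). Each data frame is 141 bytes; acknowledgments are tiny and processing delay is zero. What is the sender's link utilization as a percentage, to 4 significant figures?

5.991 %

t_tx = L/R = 1128/10000000000 = 1.128e-07 s.
t_prop = 177/200000000 = 8.85e-07 s; RTT = 1.77e-06 s.
Cycle = t_tx + RTT = 1.8828e-06 s.
Utilization = t_tx / cycle = 1.128e-07/1.8828e-06 = 5.991 %.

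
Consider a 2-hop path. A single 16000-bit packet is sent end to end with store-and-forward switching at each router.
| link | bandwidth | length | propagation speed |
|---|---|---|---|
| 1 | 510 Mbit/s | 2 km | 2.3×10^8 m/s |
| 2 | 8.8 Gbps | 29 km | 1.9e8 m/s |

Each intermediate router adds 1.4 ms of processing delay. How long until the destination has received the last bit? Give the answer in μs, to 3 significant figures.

Transmission delays (L/R per hop): 31.3725, 1.81818 μs; sum = 33.1907 μs.
Propagation delays (d/s per hop): 8.69565, 152.632 μs; sum = 161.327 μs.
Processing at 1 router(s): 1 × 1.4 ms = 1400 μs.
End-to-end = 1590 μs.

1590 μs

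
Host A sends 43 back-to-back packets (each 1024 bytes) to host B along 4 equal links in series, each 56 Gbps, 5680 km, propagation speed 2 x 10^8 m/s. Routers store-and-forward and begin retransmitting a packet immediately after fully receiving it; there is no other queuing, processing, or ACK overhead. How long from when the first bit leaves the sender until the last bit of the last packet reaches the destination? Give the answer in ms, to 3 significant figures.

Per-hop transmission t_tx = L/R = 8192/56000000000 = 0.000146286 ms.
Per-hop propagation t_prop = 5680000/200000000 = 28.4 ms.
Pipeline fill: first packet needs 4·t_tx to clear all hops; remaining 42 packets each add one t_tx.
Total = (4+43-1)·t_tx + 4·t_prop = 46·0.000146286 + 4·28.4 = 114 ms.

114 ms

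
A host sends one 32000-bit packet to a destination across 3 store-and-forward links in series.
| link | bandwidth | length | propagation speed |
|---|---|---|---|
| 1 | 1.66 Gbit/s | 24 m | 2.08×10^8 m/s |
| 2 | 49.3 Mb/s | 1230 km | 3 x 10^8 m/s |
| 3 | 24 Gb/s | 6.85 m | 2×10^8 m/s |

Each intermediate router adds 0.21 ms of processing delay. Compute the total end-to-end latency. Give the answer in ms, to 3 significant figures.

Transmission delays (L/R per hop): 0.0192771, 0.649087, 0.00133333 ms; sum = 0.669698 ms.
Propagation delays (d/s per hop): 0.000115385, 4.1, 3.425e-05 ms; sum = 4.10015 ms.
Processing at 2 router(s): 2 × 0.21 ms = 0.42 ms.
End-to-end = 5.19 ms.

5.19 ms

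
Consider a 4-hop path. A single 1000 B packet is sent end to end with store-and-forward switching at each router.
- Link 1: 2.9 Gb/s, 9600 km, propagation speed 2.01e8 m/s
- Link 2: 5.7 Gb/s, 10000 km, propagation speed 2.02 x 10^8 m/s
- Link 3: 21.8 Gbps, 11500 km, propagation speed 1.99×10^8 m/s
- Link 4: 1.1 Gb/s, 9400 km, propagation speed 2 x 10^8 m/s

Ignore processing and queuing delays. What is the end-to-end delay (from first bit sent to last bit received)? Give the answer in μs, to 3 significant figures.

L = 1000 × 8 = 8000 bits.
Transmission delays (L/R per hop): 2.75862, 1.40351, 0.366972, 7.27273 μs; sum = 11.8018 μs.
Propagation delays (d/s per hop): 47761.2, 49505, 57788.9, 47000 μs; sum = 202055 μs.
End-to-end = 202000 μs.

202000 μs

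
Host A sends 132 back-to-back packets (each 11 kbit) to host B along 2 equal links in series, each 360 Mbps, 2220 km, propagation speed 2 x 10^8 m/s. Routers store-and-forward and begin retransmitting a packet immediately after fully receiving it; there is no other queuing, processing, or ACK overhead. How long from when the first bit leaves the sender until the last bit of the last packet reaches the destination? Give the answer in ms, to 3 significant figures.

Per-hop transmission t_tx = L/R = 11000/360000000 = 0.0305556 ms.
Per-hop propagation t_prop = 2220000/200000000 = 11.1 ms.
Pipeline fill: first packet needs 2·t_tx to clear all hops; remaining 131 packets each add one t_tx.
Total = (2+132-1)·t_tx + 2·t_prop = 133·0.0305556 + 2·11.1 = 26.3 ms.

26.3 ms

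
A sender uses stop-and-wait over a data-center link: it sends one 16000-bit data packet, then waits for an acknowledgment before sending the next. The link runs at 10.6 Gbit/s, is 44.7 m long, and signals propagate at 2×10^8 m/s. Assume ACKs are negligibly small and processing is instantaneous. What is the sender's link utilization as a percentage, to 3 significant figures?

77.2 %

t_tx = L/R = 16000/10600000000 = 1.50943e-06 s.
t_prop = 44.7/200000000 = 2.235e-07 s; RTT = 4.47e-07 s.
Cycle = t_tx + RTT = 1.95643e-06 s.
Utilization = t_tx / cycle = 1.50943e-06/1.95643e-06 = 77.2 %.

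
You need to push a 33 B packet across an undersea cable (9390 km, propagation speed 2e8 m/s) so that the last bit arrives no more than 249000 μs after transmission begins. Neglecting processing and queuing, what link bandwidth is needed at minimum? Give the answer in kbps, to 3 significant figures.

1.31 kbps

L = 264 bits.
Propagation delay = 9390000 / 200000000 = 46950 μs.
Transmission budget = 249000 − 46950 = 202050 μs.
R ≥ L / t_tx = 264 bits / 0.20205 s = 1.31 kbps.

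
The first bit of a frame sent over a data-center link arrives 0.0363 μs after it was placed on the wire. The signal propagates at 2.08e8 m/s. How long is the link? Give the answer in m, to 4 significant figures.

d = s × t_prop = 208000000 × 3.63e-08 = 7.550 m.

7.550 m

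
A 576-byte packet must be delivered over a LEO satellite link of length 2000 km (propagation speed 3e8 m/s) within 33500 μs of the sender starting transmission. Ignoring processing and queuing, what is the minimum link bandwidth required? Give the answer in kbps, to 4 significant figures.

L = 4608 bits.
Propagation delay = 2000000 / 300000000 = 6666.67 μs.
Transmission budget = 33500 − 6666.67 = 26833.3 μs.
R ≥ L / t_tx = 4608 bits / 0.0268333 s = 171.7 kbps.

171.7 kbps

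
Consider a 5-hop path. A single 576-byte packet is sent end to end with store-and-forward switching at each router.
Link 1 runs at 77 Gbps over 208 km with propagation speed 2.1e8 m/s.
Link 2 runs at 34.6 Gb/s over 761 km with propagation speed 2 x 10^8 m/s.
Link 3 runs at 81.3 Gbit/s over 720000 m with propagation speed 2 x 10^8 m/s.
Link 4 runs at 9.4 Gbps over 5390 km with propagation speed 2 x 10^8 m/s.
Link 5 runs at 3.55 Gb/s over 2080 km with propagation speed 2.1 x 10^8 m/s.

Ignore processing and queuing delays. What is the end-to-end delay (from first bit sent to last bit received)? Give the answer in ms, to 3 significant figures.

45.3 ms

L = 576 × 8 = 4608 bits.
Transmission delays (L/R per hop): 5.98442e-05, 0.000133179, 5.6679e-05, 0.000490213, 0.00129803 ms; sum = 0.00203794 ms.
Propagation delays (d/s per hop): 0.990476, 3.805, 3.6, 26.95, 9.90476 ms; sum = 45.2502 ms.
End-to-end = 45.3 ms.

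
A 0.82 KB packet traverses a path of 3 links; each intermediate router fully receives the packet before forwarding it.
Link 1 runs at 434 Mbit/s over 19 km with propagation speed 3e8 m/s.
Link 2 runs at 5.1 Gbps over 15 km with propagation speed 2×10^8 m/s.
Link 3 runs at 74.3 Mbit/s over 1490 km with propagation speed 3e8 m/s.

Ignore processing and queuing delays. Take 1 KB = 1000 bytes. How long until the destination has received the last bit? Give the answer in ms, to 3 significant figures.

L = 6560 bits.
Transmission delays (L/R per hop): 0.0151152, 0.00128627, 0.0882907 ms; sum = 0.104692 ms.
Propagation delays (d/s per hop): 0.0633333, 0.075, 4.96667 ms; sum = 5.105 ms.
End-to-end = 5.21 ms.

5.21 ms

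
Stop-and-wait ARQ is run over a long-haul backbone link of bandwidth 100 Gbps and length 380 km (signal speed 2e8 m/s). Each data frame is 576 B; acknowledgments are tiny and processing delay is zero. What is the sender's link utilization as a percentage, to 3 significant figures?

t_tx = L/R = 4608/100000000000 = 4.608e-08 s.
t_prop = 380000/200000000 = 0.0019 s; RTT = 0.0038 s.
Cycle = t_tx + RTT = 0.00380005 s.
Utilization = t_tx / cycle = 4.608e-08/0.00380005 = 0.00121 %.

0.00121 %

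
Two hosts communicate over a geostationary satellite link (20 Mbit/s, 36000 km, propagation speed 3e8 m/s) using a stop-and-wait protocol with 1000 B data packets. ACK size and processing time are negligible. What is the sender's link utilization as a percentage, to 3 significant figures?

0.166 %

t_tx = L/R = 8000/20000000 = 0.0004 s.
t_prop = 36000000/300000000 = 0.12 s; RTT = 0.24 s.
Cycle = t_tx + RTT = 0.2404 s.
Utilization = t_tx / cycle = 0.0004/0.2404 = 0.166 %.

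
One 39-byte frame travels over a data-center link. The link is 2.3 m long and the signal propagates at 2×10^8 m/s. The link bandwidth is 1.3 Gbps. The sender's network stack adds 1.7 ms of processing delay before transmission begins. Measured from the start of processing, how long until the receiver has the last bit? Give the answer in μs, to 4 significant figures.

L = 39 × 8 = 312 bits.
Transmission delay = L/R = 312 / 1300000000 = 0.24 μs.
Propagation delay = d/s = 2.3 m / 200000000 m/s = 0.0115 μs.
Plus processing delay 1.7 ms = 1700 μs.
Total = 1700 μs.

1700 μs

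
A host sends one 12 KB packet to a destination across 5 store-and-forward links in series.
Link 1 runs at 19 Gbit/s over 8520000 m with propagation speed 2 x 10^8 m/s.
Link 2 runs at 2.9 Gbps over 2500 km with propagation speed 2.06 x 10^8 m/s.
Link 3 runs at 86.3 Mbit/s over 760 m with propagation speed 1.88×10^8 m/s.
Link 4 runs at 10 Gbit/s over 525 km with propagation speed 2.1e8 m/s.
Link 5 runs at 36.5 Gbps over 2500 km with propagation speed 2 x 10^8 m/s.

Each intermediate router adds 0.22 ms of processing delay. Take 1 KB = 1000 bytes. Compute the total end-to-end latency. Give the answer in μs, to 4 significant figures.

L = 96000 bits.
Transmission delays (L/R per hop): 5.05263, 33.1034, 1112.4, 9.6, 2.63014 μs; sum = 1162.78 μs.
Propagation delays (d/s per hop): 42600, 12135.9, 4.04255, 2500, 12500 μs; sum = 69740 μs.
Processing at 4 router(s): 4 × 0.22 ms = 880 μs.
End-to-end = 71780 μs.

71780 μs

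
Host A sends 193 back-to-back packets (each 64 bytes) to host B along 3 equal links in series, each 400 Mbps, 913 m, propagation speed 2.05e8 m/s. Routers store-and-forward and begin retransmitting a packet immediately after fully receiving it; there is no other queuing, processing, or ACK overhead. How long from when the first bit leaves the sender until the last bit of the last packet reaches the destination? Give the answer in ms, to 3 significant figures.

0.263 ms

Per-hop transmission t_tx = L/R = 512/400000000 = 0.00128 ms.
Per-hop propagation t_prop = 913/2.05e+08 = 0.00445366 ms.
Pipeline fill: first packet needs 3·t_tx to clear all hops; remaining 192 packets each add one t_tx.
Total = (3+193-1)·t_tx + 3·t_prop = 195·0.00128 + 3·0.00445366 = 0.263 ms.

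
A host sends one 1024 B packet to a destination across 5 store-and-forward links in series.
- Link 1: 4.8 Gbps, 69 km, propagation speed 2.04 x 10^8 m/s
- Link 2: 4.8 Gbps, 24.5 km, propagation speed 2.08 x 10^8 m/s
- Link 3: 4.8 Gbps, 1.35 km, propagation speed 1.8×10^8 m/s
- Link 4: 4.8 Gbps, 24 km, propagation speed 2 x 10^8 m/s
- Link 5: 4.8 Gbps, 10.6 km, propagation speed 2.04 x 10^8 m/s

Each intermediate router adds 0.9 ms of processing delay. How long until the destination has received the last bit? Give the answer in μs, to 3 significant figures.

4240 μs

L = 1024 × 8 = 8192 bits.
Transmission delay per hop = L/R = 8192/4800000000 = 1.70667 μs; 5 hops → 8.53333 μs.
Propagation delays (d/s per hop): 338.235, 117.788, 7.5, 120, 51.9608 μs; sum = 635.485 μs.
Processing at 4 router(s): 4 × 0.9 ms = 3600 μs.
End-to-end = 4240 μs.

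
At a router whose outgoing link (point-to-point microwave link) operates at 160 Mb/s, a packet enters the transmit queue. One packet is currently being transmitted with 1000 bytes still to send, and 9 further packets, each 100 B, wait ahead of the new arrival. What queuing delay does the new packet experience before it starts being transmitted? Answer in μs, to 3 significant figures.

Each queued packet: L/R = 800/160000000 = 5 μs.
9 queued → 45 μs.
Plus remaining 8000 bits of current packet: 50 μs.
Queuing delay = 95.0 μs.

95.0 μs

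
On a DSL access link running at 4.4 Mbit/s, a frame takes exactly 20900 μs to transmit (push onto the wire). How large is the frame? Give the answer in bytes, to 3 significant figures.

L = R × t_tx = 4400000 b/s × 0.0209 s = 91960 bits.
In bytes: 91960 / 8 = 11500 bytes.

11500 bytes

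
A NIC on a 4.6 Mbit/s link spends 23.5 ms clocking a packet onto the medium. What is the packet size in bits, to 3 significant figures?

108000 bits

L = R × t_tx = 4600000 b/s × 0.0235 s = 108100 bits.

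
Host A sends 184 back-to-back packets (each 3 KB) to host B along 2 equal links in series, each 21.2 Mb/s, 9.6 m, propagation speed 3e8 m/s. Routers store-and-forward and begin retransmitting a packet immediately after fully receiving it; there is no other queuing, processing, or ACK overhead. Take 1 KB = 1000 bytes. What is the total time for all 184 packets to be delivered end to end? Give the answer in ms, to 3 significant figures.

Per-hop transmission t_tx = L/R = 24000/21200000 = 1.13208 ms.
Per-hop propagation t_prop = 9.6/300000000 = 3.2e-05 ms.
Pipeline fill: first packet needs 2·t_tx to clear all hops; remaining 183 packets each add one t_tx.
Total = (2+184-1)·t_tx + 2·t_prop = 185·1.13208 + 2·3.2e-05 = 209 ms.

209 ms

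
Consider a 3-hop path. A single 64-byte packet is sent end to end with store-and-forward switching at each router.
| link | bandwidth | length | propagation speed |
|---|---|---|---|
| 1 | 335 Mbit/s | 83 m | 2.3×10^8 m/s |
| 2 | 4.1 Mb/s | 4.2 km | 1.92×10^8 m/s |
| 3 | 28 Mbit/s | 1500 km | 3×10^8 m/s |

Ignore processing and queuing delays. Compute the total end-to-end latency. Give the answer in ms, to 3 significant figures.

5.17 ms

L = 64 × 8 = 512 bits.
Transmission delays (L/R per hop): 0.00152836, 0.124878, 0.0182857 ms; sum = 0.144692 ms.
Propagation delays (d/s per hop): 0.00036087, 0.021875, 5 ms; sum = 5.02224 ms.
End-to-end = 5.17 ms.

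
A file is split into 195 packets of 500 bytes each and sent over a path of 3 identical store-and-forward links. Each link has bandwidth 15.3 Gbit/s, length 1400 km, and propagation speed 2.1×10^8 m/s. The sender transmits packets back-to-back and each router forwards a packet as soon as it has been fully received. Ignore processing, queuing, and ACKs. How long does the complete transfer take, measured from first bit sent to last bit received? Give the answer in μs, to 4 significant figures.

Per-hop transmission t_tx = L/R = 4000/15300000000 = 0.261438 μs.
Per-hop propagation t_prop = 1400000/210000000 = 6666.67 μs.
Pipeline fill: first packet needs 3·t_tx to clear all hops; remaining 194 packets each add one t_tx.
Total = (3+195-1)·t_tx + 3·t_prop = 197·0.261438 + 3·6666.67 = 20050 μs.

20050 μs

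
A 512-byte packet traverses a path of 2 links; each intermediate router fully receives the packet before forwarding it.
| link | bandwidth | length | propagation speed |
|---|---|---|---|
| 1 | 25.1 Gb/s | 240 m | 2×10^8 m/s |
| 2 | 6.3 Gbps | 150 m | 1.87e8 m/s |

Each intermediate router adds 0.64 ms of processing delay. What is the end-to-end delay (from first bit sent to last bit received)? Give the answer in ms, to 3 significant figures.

0.643 ms

L = 512 × 8 = 4096 bits.
Transmission delays (L/R per hop): 0.000163187, 0.000650159 ms; sum = 0.000813346 ms.
Propagation delays (d/s per hop): 0.0012, 0.000802139 ms; sum = 0.00200214 ms.
Processing at 1 router(s): 1 × 0.64 ms = 0.64 ms.
End-to-end = 0.643 ms.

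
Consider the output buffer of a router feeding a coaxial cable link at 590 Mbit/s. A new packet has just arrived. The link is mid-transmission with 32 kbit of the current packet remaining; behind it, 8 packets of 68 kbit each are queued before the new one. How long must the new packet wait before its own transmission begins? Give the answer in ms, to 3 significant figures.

Each queued packet: L/R = 68000/590000000 = 0.115254 ms.
8 queued → 0.922034 ms.
Plus remaining 32000 bits of current packet: 0.0542373 ms.
Queuing delay = 0.976 ms.

0.976 ms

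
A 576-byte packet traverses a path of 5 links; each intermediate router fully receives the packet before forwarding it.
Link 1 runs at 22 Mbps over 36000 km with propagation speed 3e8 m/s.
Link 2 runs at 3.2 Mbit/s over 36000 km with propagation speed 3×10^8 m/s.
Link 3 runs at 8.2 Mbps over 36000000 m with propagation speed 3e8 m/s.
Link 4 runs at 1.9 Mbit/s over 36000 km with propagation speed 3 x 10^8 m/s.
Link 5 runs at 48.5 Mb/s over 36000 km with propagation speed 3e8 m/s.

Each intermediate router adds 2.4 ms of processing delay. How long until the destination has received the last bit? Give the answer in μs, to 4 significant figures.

L = 576 × 8 = 4608 bits.
Transmission delays (L/R per hop): 209.455, 1440, 561.951, 2425.26, 95.0103 μs; sum = 4731.68 μs.
Propagation delays (d/s per hop): 120000, 120000, 120000, 120000, 120000 μs; sum = 600000 μs.
Processing at 4 router(s): 4 × 2.4 ms = 9600 μs.
End-to-end = 614300 μs.

614300 μs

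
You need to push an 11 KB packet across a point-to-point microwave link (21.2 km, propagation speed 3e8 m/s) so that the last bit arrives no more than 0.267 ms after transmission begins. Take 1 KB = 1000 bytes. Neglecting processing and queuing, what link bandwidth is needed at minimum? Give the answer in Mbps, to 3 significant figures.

L = 88000 bits.
Propagation delay = 21200 / 300000000 = 0.0706667 ms.
Transmission budget = 0.267 − 0.0706667 = 0.196333 ms.
R ≥ L / t_tx = 88000 bits / 0.000196333 s = 448 Mbps.

448 Mbps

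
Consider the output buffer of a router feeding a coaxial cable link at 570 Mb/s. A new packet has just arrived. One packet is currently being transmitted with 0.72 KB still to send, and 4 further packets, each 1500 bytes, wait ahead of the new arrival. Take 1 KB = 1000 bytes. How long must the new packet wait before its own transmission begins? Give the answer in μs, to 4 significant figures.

94.32 μs

Each queued packet: L/R = 12000/570000000 = 21.0526 μs.
4 queued → 84.2105 μs.
Plus remaining 5760 bits of current packet: 10.1053 μs.
Queuing delay = 94.32 μs.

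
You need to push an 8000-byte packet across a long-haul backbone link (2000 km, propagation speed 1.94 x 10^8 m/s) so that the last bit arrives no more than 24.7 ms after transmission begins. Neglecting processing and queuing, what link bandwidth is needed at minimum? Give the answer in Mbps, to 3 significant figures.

L = 64000 bits.
Propagation delay = 2000000 / 194000000 = 10.3093 ms.
Transmission budget = 24.7 − 10.3093 = 14.3907 ms.
R ≥ L / t_tx = 64000 bits / 0.0143907 s = 4.45 Mbps.

4.45 Mbps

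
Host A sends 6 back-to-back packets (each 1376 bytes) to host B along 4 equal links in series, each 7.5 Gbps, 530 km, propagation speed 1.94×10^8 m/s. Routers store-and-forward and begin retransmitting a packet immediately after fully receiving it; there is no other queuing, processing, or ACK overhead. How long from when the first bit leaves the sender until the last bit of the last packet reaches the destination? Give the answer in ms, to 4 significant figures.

10.94 ms

Per-hop transmission t_tx = L/R = 11008/7500000000 = 0.00146773 ms.
Per-hop propagation t_prop = 530000/194000000 = 2.73196 ms.
Pipeline fill: first packet needs 4·t_tx to clear all hops; remaining 5 packets each add one t_tx.
Total = (4+6-1)·t_tx + 4·t_prop = 9·0.00146773 + 4·2.73196 = 10.94 ms.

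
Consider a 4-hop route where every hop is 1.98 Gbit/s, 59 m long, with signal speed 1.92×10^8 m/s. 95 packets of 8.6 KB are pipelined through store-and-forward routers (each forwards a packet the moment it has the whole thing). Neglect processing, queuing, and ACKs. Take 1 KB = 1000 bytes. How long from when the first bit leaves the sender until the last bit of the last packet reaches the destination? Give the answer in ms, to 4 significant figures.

3.406 ms

Per-hop transmission t_tx = L/R = 68800/1980000000 = 0.0347475 ms.
Per-hop propagation t_prop = 59/192000000 = 0.000307292 ms.
Pipeline fill: first packet needs 4·t_tx to clear all hops; remaining 94 packets each add one t_tx.
Total = (4+95-1)·t_tx + 4·t_prop = 98·0.0347475 + 4·0.000307292 = 3.406 ms.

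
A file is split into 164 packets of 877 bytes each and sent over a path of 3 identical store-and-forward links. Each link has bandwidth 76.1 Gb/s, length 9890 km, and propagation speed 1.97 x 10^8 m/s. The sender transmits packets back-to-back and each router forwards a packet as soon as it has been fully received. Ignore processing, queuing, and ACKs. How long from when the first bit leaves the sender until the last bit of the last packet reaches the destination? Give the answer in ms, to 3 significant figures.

Per-hop transmission t_tx = L/R = 7016/76100000000 = 9.21945e-05 ms.
Per-hop propagation t_prop = 9890000/197000000 = 50.203 ms.
Pipeline fill: first packet needs 3·t_tx to clear all hops; remaining 163 packets each add one t_tx.
Total = (3+164-1)·t_tx + 3·t_prop = 166·9.21945e-05 + 3·50.203 = 151 ms.

151 ms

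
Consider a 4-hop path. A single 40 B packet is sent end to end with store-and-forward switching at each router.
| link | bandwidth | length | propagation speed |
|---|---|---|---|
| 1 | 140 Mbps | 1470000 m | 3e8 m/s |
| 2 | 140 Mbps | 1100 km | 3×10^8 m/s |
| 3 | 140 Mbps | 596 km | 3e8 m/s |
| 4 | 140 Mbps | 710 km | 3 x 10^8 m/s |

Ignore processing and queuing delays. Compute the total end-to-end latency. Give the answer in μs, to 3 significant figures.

12900 μs

L = 40 × 8 = 320 bits.
Transmission delay per hop = L/R = 320/140000000 = 2.28571 μs; 4 hops → 9.14286 μs.
Propagation delays (d/s per hop): 4900, 3666.67, 1986.67, 2366.67 μs; sum = 12920 μs.
End-to-end = 12900 μs.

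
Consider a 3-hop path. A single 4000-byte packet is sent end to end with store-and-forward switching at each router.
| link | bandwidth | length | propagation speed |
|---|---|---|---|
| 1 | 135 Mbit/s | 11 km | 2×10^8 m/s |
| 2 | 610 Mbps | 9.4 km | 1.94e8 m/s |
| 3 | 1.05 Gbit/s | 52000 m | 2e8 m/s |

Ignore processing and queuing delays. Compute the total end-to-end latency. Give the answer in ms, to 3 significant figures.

L = 4000 × 8 = 32000 bits.
Transmission delays (L/R per hop): 0.237037, 0.052459, 0.0304762 ms; sum = 0.319972 ms.
Propagation delays (d/s per hop): 0.055, 0.0484536, 0.26 ms; sum = 0.363454 ms.
End-to-end = 0.683 ms.

0.683 ms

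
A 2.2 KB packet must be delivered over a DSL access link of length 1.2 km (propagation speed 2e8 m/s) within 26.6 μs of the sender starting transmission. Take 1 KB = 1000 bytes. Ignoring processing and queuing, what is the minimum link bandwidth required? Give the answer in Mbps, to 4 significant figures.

L = 17600 bits.
Propagation delay = 1200 / 200000000 = 6 μs.
Transmission budget = 26.6 − 6 = 20.6 μs.
R ≥ L / t_tx = 17600 bits / 2.06e-05 s = 854.4 Mbps.

854.4 Mbps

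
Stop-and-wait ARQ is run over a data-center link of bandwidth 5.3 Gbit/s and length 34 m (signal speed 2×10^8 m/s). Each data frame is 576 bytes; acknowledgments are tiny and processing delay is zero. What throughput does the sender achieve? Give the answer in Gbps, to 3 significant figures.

3.81 Gbps

t_tx = L/R = 4608/5300000000 = 8.69434e-07 s.
t_prop = 34/200000000 = 1.7e-07 s; RTT = 3.4e-07 s.
Cycle = t_tx + RTT = 1.20943e-06 s.
Throughput = L / cycle = 4608 / 1.20943e-06 = 3.81 Gbps.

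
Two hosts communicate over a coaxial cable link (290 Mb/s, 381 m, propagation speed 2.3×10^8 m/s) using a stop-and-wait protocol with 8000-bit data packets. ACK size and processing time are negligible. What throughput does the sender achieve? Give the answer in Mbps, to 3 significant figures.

259 Mbps

t_tx = L/R = 8000/290000000 = 2.75862e-05 s.
t_prop = 381/2.3e+08 = 1.65652e-06 s; RTT = 3.31304e-06 s.
Cycle = t_tx + RTT = 3.08993e-05 s.
Throughput = L / cycle = 8000 / 3.08993e-05 = 259 Mbps.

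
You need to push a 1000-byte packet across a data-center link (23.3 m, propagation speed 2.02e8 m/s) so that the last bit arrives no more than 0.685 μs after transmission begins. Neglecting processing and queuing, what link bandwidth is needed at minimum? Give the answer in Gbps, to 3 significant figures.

14.0 Gbps

L = 8000 bits.
Propagation delay = 23.3 / 202000000 = 0.115347 μs.
Transmission budget = 0.685 − 0.115347 = 0.569653 μs.
R ≥ L / t_tx = 8000 bits / 5.69653e-07 s = 14.0 Gbps.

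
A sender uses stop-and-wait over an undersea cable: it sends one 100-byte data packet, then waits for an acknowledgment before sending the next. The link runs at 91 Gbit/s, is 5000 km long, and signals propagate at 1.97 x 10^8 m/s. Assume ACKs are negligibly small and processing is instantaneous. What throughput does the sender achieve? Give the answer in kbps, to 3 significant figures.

15.8 kbps

t_tx = L/R = 800/91000000000 = 8.79121e-09 s.
t_prop = 5000000/197000000 = 0.0253807 s; RTT = 0.0507614 s.
Cycle = t_tx + RTT = 0.0507614 s.
Throughput = L / cycle = 800 / 0.0507614 = 15.8 kbps.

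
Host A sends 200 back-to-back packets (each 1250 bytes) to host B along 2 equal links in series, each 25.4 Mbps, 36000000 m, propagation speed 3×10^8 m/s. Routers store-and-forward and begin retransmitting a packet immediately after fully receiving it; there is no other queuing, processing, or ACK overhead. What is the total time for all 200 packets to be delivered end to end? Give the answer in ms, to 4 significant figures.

Per-hop transmission t_tx = L/R = 10000/25400000 = 0.393701 ms.
Per-hop propagation t_prop = 36000000/300000000 = 120 ms.
Pipeline fill: first packet needs 2·t_tx to clear all hops; remaining 199 packets each add one t_tx.
Total = (2+200-1)·t_tx + 2·t_prop = 201·0.393701 + 2·120 = 319.1 ms.

319.1 ms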